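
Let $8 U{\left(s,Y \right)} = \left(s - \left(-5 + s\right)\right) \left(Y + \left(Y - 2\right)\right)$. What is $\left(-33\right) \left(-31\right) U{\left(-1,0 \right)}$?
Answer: $- \frac{5115}{4} \approx -1278.8$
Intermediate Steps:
$U{\left(s,Y \right)} = - \frac{5}{4} + \frac{5 Y}{4}$ ($U{\left(s,Y \right)} = \frac{\left(s - \left(-5 + s\right)\right) \left(Y + \left(Y - 2\right)\right)}{8} = \frac{5 \left(Y + \left(Y - 2\right)\right)}{8} = \frac{5 \left(Y + \left(-2 + Y\right)\right)}{8} = \frac{5 \left(-2 + 2 Y\right)}{8} = \frac{-10 + 10 Y}{8} = - \frac{5}{4} + \frac{5 Y}{4}$)
$\left(-33\right) \left(-31\right) U{\left(-1,0 \right)} = \left(-33\right) \left(-31\right) \left(- \frac{5}{4} + \frac{5}{4} \cdot 0\right) = 1023 \left(- \frac{5}{4} + 0\right) = 1023 \left(- \frac{5}{4}\right) = - \frac{5115}{4}$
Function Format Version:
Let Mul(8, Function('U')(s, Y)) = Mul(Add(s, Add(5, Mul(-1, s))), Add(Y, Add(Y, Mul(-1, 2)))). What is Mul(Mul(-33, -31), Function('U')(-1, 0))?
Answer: Rational(-5115, 4) ≈ -1278.8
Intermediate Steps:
Function('U')(s, Y) = Add(Rational(-5, 4), Mul(Rational(5, 4), Y)) (Function('U')(s, Y) = Mul(Rational(1, 8), Mul(Add(s, Add(5, Mul(-1, s))), Add(Y, Add(Y, Mul(-1, 2))))) = Mul(Rational(1, 8), Mul(5, Add(Y, Add(Y, -2)))) = Mul(Rational(1, 8), Mul(5, Add(Y, Add(-2, Y)))) = Mul(Rational(1, 8), Mul(5, Add(-2, Mul(2, Y)))) = Mul(Rational(1, 8), Add(-10, Mul(10, Y))) = Add(Rational(-5, 4), Mul(Rational(5, 4), Y)))
Mul(Mul(-33, -31), Function('U')(-1, 0)) = Mul(Mul(-33, -31), Add(Rational(-5, 4), Mul(Rational(5, 4), 0))) = Mul(1023, Add(Rational(-5, 4), 0)) = Mul(1023, Rational(-5, 4)) = Rational(-5115, 4)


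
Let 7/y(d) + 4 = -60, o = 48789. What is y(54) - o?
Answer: -3122503/64 ≈ -48789.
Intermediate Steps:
y(d) = -7/64 (y(d) = 7/(-4 - 60) = 7/(-64) = 7*(-1/64) = -7/64)
y(54) - o = -7/64 - 1*48789 = -7/64 - 48789 = -3122503/64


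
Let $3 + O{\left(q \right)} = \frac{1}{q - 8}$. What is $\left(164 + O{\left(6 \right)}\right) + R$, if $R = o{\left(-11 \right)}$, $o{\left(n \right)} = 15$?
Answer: $\frac{351}{2} \approx 175.5$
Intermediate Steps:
$R = 15$
$O{\left(q \right)} = -3 + \frac{1}{-8 + q}$ ($O{\left(q \right)} = -3 + \frac{1}{q - 8} = -3 + \frac{1}{-8 + q}$)
$\left(164 + O{\left(6 \right)}\right) + R = \left(164 + \frac{25 - 18}{-8 + 6}\right) + 15 = \left(164 + \frac{25 - 18}{-2}\right) + 15 = \left(164 - \frac{7}{2}\right) + 15 = \frac{321}{2} + 15 = \frac{351}{2}$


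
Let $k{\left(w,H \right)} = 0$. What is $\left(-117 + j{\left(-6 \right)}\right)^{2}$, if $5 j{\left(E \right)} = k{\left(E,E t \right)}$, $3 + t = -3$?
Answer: $13689$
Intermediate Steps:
$t = -6$ ($t = -3 - 3 = -6$)
$j{\left(E \right)} = 0$ ($j{\left(E \right)} = \frac{1}{5} \cdot 0 = 0$)
$\left(-117 + j{\left(-6 \right)}\right)^{2} = \left(-117 + 0\right)^{2} = \left(-117\right)^{2} = 13689$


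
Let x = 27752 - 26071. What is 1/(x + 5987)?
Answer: 1/7668 ≈ 0.00013041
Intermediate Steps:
x = 1681
1/(x + 5987) = 1/(1681 + 5987) = 1/7668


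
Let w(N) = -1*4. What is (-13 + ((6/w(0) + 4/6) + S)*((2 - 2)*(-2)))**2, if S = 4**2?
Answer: 169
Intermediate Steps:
S = 16
w(N) = -4
(-13 + ((6/w(0) + 4/6) + S)*((2 - 2)*(-2)))**2 = (-13 + ((6/(-4) + 4/6) + 16)*((2 - 2)*(-2)))**2 = (-13 + ((6*(-1/4) + 4*(1/6)) + 16)*(0*(-2)))**2 = (-13 + ((-3/2 + 2/3) + 16)*0)**2 = (-13 + (-5/6 + 16)*0)**2 = (-13 + (91/6)*0)**2 = (-13 + 0)**2 = (-13)**2 = 169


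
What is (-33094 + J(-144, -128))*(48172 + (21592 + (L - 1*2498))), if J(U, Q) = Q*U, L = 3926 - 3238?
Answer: -996341548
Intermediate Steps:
L = 688
(-33094 + J(-144, -128))*(48172 + (21592 + (L - 1*2498))) = (-33094 - 128*(-144))*(48172 + (21592 + (688 - 1*2498))) = (-33094 + 18432)*(48172 + (21592 + (688 - 2498))) = -14662*(48172 + (21592 - 1810)) = -14662*(48172 + 19782) = -14662*67954 = -996341548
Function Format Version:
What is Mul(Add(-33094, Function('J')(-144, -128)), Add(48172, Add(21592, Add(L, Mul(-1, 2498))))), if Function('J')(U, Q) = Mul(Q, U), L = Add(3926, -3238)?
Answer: -996341548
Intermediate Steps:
L = 688
Mul(Add(-33094, Function('J')(-144, -128)), Add(48172, Add(21592, Add(L, Mul(-1, 2498))))) = Mul(Add(-33094, Mul(-128, -144)), Add(48172, Add(21592, Add(688, Mul(-1, 2498))))) = Mul(Add(-33094, 18432), Add(48172, Add(21592, Add(688, -2498)))) = Mul(-14662, Add(48172, Add(21592, -1810))) = Mul(-14662, Add(48172, 19782)) = Mul(-14662, 67954) = -996341548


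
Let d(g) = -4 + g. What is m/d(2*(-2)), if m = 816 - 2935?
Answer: 2119/8 ≈ 264.88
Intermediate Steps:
m = -2119
m/d(2*(-2)) = -2119/(-4 + 2*(-2)) = -2119/(-4 - 4) = -2119/(-8) = -2119*(-1/8) = 2119/8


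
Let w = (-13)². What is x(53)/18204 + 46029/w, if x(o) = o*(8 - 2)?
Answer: 139660943/512746 ≈ 272.38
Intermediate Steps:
x(o) = 6*o (x(o) = o*6 = 6*o)
w = 169
x(53)/18204 + 46029/w = (6*53)/18204 + 46029/169 = 318*(1/18204) + 46029*(1/169) = 53/3034 + 46029/169 = 139660943/512746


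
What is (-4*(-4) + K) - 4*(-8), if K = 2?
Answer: 50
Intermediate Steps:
(-4*(-4) + K) - 4*(-8) = (-4*(-4) + 2) - 4*(-8) = (16 + 2) + 32 = 18 + 32 = 50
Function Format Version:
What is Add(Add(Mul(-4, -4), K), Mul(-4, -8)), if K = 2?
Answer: 50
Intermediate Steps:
Add(Add(Mul(-4, -4), K), Mul(-4, -8)) = Add(Add(Mul(-4, -4), 2), Mul(-4, -8)) = Add(Add(16, 2), 32) = Add(18, 32) = 50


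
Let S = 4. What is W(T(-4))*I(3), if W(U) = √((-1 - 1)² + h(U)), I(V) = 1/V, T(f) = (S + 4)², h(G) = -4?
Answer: 0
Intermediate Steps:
T(f) = 64 (T(f) = (4 + 4)² = 8² = 64)
W(U) = 0 (W(U) = √((-1 - 1)² - 4) = √((-2)² - 4) = √(4 - 4) = √0 = 0)
W(T(-4))*I(3) = 0/3 = 0*(⅓) = 0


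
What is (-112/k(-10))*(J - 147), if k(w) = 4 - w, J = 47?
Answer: 800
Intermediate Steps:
(-112/k(-10))*(J - 147) = (-112/(4 - 1*(-10)))*(47 - 147) = -112/(4 + 10)*(-100) = -112/14*(-100) = -112*1/14*(-100) = -8*(-100) = 800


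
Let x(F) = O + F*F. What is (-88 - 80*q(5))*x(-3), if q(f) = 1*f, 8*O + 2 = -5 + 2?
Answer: -4087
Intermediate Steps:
O = -5/8 (O = -¼ + (-5 + 2)/8 = -¼ + (⅛)*(-3) = -¼ - 3/8 = -5/8 ≈ -0.62500)
q(f) = f
x(F) = -5/8 + F² (x(F) = -5/8 + F*F = -5/8 + F²)
(-88 - 80*q(5))*x(-3) = (-88 - 80*5)*(-5/8 + (-3)²) = (-88 - 400)*(-5/8 + 9) = -488*67/8 = -4087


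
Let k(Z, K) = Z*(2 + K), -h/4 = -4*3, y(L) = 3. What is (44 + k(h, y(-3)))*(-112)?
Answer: -31808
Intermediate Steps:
h = 48 (h = -(-16)*3 = -4*(-12) = 48)
(44 + k(h, y(-3)))*(-112) = (44 + 48*(2 + 3))*(-112) = (44 + 48*5)*(-112) = (44 + 240)*(-112) = 284*(-112) = -31808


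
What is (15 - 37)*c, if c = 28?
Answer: -616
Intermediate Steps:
(15 - 37)*c = (15 - 37)*28 = -22*28 = -616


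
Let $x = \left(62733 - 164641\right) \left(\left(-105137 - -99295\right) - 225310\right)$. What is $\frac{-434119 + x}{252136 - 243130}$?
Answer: $\frac{23555803897}{9006} \approx 2.6156 \cdot 10^{6}$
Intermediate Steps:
$x = 23556238016$ ($x = - 101908 \left(\left(-105137 + 99295\right) - 225310\right) = - 101908 \left(-5842 - 225310\right) = \left(-101908\right) \left(-231152\right) = 23556238016$)
$\frac{-434119 + x}{252136 - 243130} = \frac{-434119 + 23556238016}{252136 - 243130} = \frac{23555803897}{9006}$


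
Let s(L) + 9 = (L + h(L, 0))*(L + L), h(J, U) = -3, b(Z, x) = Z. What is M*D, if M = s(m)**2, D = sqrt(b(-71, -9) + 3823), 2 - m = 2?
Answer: 162*sqrt(938) ≈ 4961.5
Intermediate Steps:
m = 0 (m = 2 - 1*2 = 2 - 2 = 0)
s(L) = -9 + 2*L*(-3 + L) (s(L) = -9 + (L - 3)*(L + L) = -9 + (-3 + L)*(2*L) = -9 + 2*L*(-3 + L))
D = 2*sqrt(938) (D = sqrt(-71 + 3823) = sqrt(3752) = 2*sqrt(938) ≈ 61.254)
M = 81 (M = (-9 - 6*0 + 2*0**2)**2 = (-9 + 0 + 2*0)**2 = (-9 + 0 + 0)**2 = (-9)**2 = 81)
M*D = 81*(2*sqrt(938)) = 162*sqrt(938)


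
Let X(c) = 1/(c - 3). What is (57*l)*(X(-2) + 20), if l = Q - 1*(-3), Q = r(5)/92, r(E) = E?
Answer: 1585683/460 ≈ 3447.1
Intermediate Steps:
X(c) = 1/(-3 + c)
Q = 5/92 ≈ 0.054348
l = 281/92 (l = 5/92 - 1*(-3) = 5/92 + 3 = 281/92 ≈ 3.0543)
(57*l)*(X(-2) + 20) = (57*(281/92))*(1/(-3 - 2) + 20) = 16017*(1/(-5) + 20)/92 = 16017*(-⅕ + 20)/92 = (16017/92)*(99/5) = 1585683/460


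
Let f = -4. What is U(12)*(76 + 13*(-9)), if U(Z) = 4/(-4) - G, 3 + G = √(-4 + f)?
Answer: -82 + 82*I*√2 ≈ -82.0 + 115.97*I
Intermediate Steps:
G = -3 + 2*I*√2 (G = -3 + √(-4 - 4) = -3 + √(-8) = -3 + 2*I*√2 ≈ -3.0 + 2.8284*I)
U(Z) = 2 - 2*I*√2 (U(Z) = 4/(-4) - (-3 + 2*I*√2) = 4*(-¼) + (3 - 2*I*√2) = -1 + (3 - 2*I*√2) = 2 - 2*I*√2)
U(12)*(76 + 13*(-9)) = (2 - 2*I*√2)*(76 + 13*(-9)) = (2 - 2*I*√2)*(76 - 117) = (2 - 2*I*√2)*(-41) = -82 + 82*I*√2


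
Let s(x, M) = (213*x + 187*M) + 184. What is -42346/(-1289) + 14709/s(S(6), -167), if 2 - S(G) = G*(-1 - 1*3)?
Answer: 1061159521/32878523 ≈ 32.275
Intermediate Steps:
S(G) = 2 + 4*G (S(G) = 2 - G*(-1 - 1*3) = 2 - G*(-1 - 3) = 2 - G*(-4) = 2 - (-4)*G = 2 + 4*G)
s(x, M) = 184 + 187*M + 213*x (s(x, M) = (187*M + 213*x) + 184 = 184 + 187*M + 213*x)
-42346/(-1289) + 14709/s(S(6), -167) = -42346/(-1289) + 14709/(184 + 187*(-167) + 213*(2 + 4*6)) = -42346*(-1/1289) + 14709/(184 - 31229 + 213*(2 + 24)) = 42346/1289 + 14709/(184 - 31229 + 213*26) = 42346/1289 + 14709/(184 - 31229 + 5538) = 42346/1289 + 14709/(-25507) = 42346/1289 + 14709*(-1/25507) = 42346/1289 - 14709/25507 = 1061159521/32878523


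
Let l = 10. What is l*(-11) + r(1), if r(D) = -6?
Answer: -116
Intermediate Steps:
l*(-11) + r(1) = 10*(-11) - 6 = -110 - 6 = -116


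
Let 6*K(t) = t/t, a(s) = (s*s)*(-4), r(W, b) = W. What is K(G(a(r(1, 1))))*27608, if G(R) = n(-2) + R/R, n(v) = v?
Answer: 13804/3 ≈ 4601.3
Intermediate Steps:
a(s) = -4*s**2 (a(s) = s**2*(-4) = -4*s**2)
G(R) = -1 (G(R) = -2 + R/R = -2 + 1 = -1)
K(t) = 1/6 (K(t) = (t/t)/6 = (1/6)*1 = 1/6)
K(G(a(r(1, 1))))*27608 = (1/6)*27608 = 13804/3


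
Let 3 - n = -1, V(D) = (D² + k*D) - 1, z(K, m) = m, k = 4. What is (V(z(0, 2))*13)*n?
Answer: 572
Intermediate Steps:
V(D) = -1 + D² + 4*D (V(D) = (D² + 4*D) - 1 = -1 + D² + 4*D)
n = 4 (n = 3 - 1*(-1) = 3 + 1 = 4)
(V(z(0, 2))*13)*n = ((-1 + 2² + 4*2)*13)*4 = ((-1 + 4 + 8)*13)*4 = (11*13)*4 = 143*4 = 572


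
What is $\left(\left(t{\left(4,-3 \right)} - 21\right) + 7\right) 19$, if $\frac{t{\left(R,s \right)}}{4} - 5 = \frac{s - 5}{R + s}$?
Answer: $-494$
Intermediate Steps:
$t{\left(R,s \right)} = 20 + \frac{4 \left(-5 + s\right)}{R + s}$ ($t{\left(R,s \right)} = 20 + 4 \frac{s - 5}{R + s} = 20 + 4 \frac{-5 + s}{R + s} = 20 + \frac{4 \left(-5 + s\right)}{R + s}$)
$\left(\left(t{\left(4,-3 \right)} - 21\right) + 7\right) 19 = \left(\left(\frac{4 \left(-5 + 5 \cdot 4 + 6 \left(-3\right)\right)}{4 - 3} - 21\right) + 7\right) 19 = \left(\left(\frac{4 \left(-5 + 20 - 18\right)}{1} - 21\right) + 7\right) 19 = \left(\left(4 \cdot 1 \left(-3\right) - 21\right) + 7\right) 19 = \left(\left(-12 - 21\right) + 7\right) 19 = \left(-33 + 7\right) 19 = \left(-26\right) 19 = -494$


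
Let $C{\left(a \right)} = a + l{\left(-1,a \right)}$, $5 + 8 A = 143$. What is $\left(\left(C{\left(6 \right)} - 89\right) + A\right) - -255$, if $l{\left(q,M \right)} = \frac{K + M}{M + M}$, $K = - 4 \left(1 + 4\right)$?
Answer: $\frac{2257}{12} \approx 188.08$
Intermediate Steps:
$K = -20$ ($K = \left(-4\right) 5 = -20$)
$A = \frac{69}{4}$ ($A = - \frac{5}{8} + \frac{1}{8} \cdot 143 = - \frac{5}{8} + \frac{143}{8} = \frac{69}{4} \approx 17.25$)
$l{\left(q,M \right)} = \frac{-20 + M}{2 M}$ ($l{\left(q,M \right)} = \frac{-20 + M}{M + M} = \frac{-20 + M}{2 M}$)
$C{\left(a \right)} = a + \frac{-20 + a}{2 a}$
$\left(\left(C{\left(6 \right)} - 89\right) + A\right) - -255 = \left(\left(\left(\frac{1}{2} + 6 - \frac{10}{6}\right) - 89\right) + \frac{69}{4}\right) - -255 = \left(\left(\left(\frac{1}{2} + 6 - \frac{5}{3}\right) - 89\right) + \frac{69}{4}\right) + 255 = \left(\left(\frac{29}{6} - 89\right) + \frac{69}{4}\right) + 255 = \left(- \frac{505}{6} + \frac{69}{4}\right) + 255 = - \frac{803}{12} + 255 = \frac{2257}{12}$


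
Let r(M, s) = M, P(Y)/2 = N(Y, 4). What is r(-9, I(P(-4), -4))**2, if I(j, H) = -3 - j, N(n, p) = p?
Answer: 81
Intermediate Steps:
P(Y) = 8 (P(Y) = 2*4 = 8)
r(-9, I(P(-4), -4))**2 = (-9)**2 = 81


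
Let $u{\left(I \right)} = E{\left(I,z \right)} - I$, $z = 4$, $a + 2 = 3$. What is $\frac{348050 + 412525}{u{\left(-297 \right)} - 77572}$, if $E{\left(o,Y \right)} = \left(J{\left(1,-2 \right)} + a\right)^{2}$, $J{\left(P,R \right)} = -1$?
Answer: $- \frac{30423}{3091} \approx -9.8424$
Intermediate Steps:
$a = 1$ ($a = -2 + 3 = 1$)
$E{\left(o,Y \right)} = 0$ ($E{\left(o,Y \right)} = \left(-1 + 1\right)^{2} = 0^{2} = 0$)
$u{\left(I \right)} = - I$ ($u{\left(I \right)} = 0 - I = - I$)
$\frac{348050 + 412525}{u{\left(-297 \right)} - 77572} = \frac{348050 + 412525}{\left(-1\right) \left(-297\right) - 77572} = \frac{760575}{297 - 77572} = \frac{760575}{-77275} = 760575 \left(- \frac{1}{77275}\right) = - \frac{30423}{3091}$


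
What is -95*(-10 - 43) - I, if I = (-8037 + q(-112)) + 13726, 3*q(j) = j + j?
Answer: -1738/3 ≈ -579.33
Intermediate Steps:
q(j) = 2*j/3 (q(j) = (j + j)/3 = (2*j)/3 = 2*j/3)
I = 16843/3 (I = (-8037 + (⅔)*(-112)) + 13726 = (-8037 - 224/3) + 13726 = -24335/3 + 13726 = 16843/3 ≈ 5614.3)
-95*(-10 - 43) - I = -95*(-10 - 43) - 1*16843/3 = -95*(-53) - 16843/3 = 5035 - 16843/3 = -1738/3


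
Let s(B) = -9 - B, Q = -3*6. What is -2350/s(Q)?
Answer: -2350/9 ≈ -261.11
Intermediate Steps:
Q = -18
-2350/s(Q) = -2350/(-9 - 1*(-18)) = -2350/(-9 + 18) = -2350/9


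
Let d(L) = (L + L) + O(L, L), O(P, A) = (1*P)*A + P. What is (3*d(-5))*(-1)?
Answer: -30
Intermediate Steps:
O(P, A) = P + A*P (O(P, A) = P*A + P = A*P + P = P + A*P)
d(L) = 2*L + L*(1 + L) (d(L) = (L + L) + L*(1 + L) = 2*L + L*(1 + L))
(3*d(-5))*(-1) = (3*(-5*(3 - 5)))*(-1) = (3*(-5*(-2)))*(-1) = (3*10)*(-1) = 30*(-1) = -30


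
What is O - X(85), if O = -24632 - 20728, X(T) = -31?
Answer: -45329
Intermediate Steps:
O = -45360
O - X(85) = -45360 - 1*(-31) = -45360 + 31 = -45329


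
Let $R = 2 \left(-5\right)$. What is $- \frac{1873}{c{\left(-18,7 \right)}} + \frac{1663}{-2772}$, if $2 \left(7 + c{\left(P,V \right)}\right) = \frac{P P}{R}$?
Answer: $\frac{3220859}{40194} \approx 80.133$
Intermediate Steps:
$R = -10$
$c{\left(P,V \right)} = -7 - \frac{P^{2}}{20}$ ($c{\left(P,V \right)} = -7 + \frac{P P \frac{1}{-10}}{2} = -7 + \frac{P^{2} \left(- \frac{1}{10}\right)}{2} = -7 + \frac{\left(- \frac{1}{10}\right) P^{2}}{2} = -7 - \frac{P^{2}}{20}$)
$- \frac{1873}{c{\left(-18,7 \right)}} + \frac{1663}{-2772} = - \frac{1873}{-7 - \frac{\left(-18\right)^{2}}{20}} + \frac{1663}{-2772} = - \frac{1873}{-7 - \frac{81}{5}} + 1663 \left(- \frac{1}{2772}\right) = - \frac{1873}{-7 - \frac{81}{5}} - \frac{1663}{2772} = - \frac{1873}{- \frac{116}{5}} - \frac{1663}{2772} = \left(-1873\right) \left(- \frac{5}{116}\right) - \frac{1663}{2772} = \frac{9365}{116} - \frac{1663}{2772} = \frac{3220859}{40194}$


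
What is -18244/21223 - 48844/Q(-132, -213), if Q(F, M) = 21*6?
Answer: -519457478/1337049 ≈ -388.51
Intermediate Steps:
Q(F, M) = 126
-18244/21223 - 48844/Q(-132, -213) = -18244/21223 - 48844/126 = -18244*1/21223 - 48844*1/126 = -18244/21223 - 24422/63 = -519457478/1337049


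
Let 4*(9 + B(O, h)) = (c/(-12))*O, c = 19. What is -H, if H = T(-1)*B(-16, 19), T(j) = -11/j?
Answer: 88/3 ≈ 29.333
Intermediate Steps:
B(O, h) = -9 - 19*O/48 (B(O, h) = -9 + ((19/(-12))*O)/4 = -9 + ((19*(-1/12))*O)/4 = -9 + (-19*O/12)/4 = -9 - 19*O/48)
H = -88/3 (H = (-11/(-1))*(-9 - 19/48*(-16)) = (-11*(-1))*(-9 + 19/3) = 11*(-8/3) = -88/3 ≈ -29.333)
-H = -1*(-88/3) = 88/3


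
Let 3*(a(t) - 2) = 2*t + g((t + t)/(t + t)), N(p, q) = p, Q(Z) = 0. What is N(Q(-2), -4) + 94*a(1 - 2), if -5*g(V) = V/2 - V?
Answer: 1927/15 ≈ 128.47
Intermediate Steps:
g(V) = V/10 (g(V) = -(V/2 - V)/5 = -(-1)*V/10 = V/10)
a(t) = 61/30 + 2*t/3 (a(t) = 2 + (2*t + ((t + t)/(t + t))/10)/3 = 2 + (2*t + ((2*t)/((2*t)))/10)/3 = 2 + (2*t + ((2*t)*(1/(2*t)))/10)/3 = 2 + (2*t + (⅒)*1)/3 = 2 + (2*t + ⅒)/3 = 2 + (⅒ + 2*t)/3 = 2 + (1/30 + 2*t/3) = 61/30 + 2*t/3)
N(Q(-2), -4) + 94*a(1 - 2) = 0 + 94*(61/30 + 2*(1 - 2)/3) = 0 + 94*(61/30 + (⅔)*(-1)) = 0 + 94*(61/30 - ⅔) = 0 + 94*(41/30) = 0 + 1927/15 = 1927/15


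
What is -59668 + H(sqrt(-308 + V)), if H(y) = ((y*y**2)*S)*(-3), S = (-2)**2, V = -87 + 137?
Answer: -59668 + 3096*I*sqrt(258) ≈ -59668.0 + 49729.0*I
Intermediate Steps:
V = 50
S = 4
H(y) = -12*y**3 (H(y) = ((y*y**2)*4)*(-3) = (y**3*4)*(-3) = (4*y**3)*(-3) = -12*y**3)
-59668 + H(sqrt(-308 + V)) = -59668 - 12*(-308 + 50)**(3/2) = -59668 - 12*(-258*I*sqrt(258)) = -59668 - (-3096)*I*sqrt(258) = -59668 + 3096*I*sqrt(258)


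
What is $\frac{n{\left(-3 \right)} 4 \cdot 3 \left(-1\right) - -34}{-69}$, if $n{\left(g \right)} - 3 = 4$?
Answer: $\frac{50}{69} \approx 0.72464$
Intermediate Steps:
$n{\left(g \right)} = 7$ ($n{\left(g \right)} = 3 + 4 = 7$)
$\frac{n{\left(-3 \right)} 4 \cdot 3 \left(-1\right) - -34}{-69} = \frac{7 \cdot 4 \cdot 3 \left(-1\right) - -34}{-69} = \left(7 \cdot 12 \left(-1\right) + \left(-37 + 71\right)\right) \left(- \frac{1}{69}\right) = \left(7 \left(-12\right) + 34\right) \left(- \frac{1}{69}\right) = \left(-84 + 34\right) \left(- \frac{1}{69}\right) = \left(-50\right) \left(- \frac{1}{69}\right) = \frac{50}{69}$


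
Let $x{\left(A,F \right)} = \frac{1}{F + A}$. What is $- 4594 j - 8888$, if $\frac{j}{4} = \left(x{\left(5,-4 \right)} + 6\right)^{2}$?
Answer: $-909312$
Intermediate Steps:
$x{\left(A,F \right)} = \frac{1}{A + F}$
$j = 196$ ($j = 4 \left(\frac{1}{5 - 4} + 6\right)^{2} = 4 \left(1^{-1} + 6\right)^{2} = 4 \left(1 + 6\right)^{2} = 4 \cdot 7^{2} = 4 \cdot 49 = 196$)
$- 4594 j - 8888 = \left(-4594\right) 196 - 8888 = -900424 - 8888 = -909312$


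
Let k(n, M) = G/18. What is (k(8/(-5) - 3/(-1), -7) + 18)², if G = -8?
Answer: 24964/81 ≈ 308.20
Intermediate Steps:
k(n, M) = -4/9 (k(n, M) = -8/18 = -8*1/18 = -4/9)
(k(8/(-5) - 3/(-1), -7) + 18)² = (-4/9 + 18)² = (158/9)² = 24964/81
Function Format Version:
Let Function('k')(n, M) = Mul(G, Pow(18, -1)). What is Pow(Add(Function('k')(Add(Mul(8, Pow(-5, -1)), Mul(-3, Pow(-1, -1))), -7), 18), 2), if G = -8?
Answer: Rational(24964, 81) ≈ 308.20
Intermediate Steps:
Function('k')(n, M) = Rational(-4, 9) (Function('k')(n, M) = Mul(-8, Pow(18, -1)) = Mul(-8, Rational(1, 18)) = Rational(-4, 9))
Pow(Add(Function('k')(Add(Mul(8, Pow(-5, -1)), Mul(-3, Pow(-1, -1))), -7), 18), 2) = Pow(Add(Rational(-4, 9), 18), 2) = Pow(Rational(158, 9), 2) = Rational(24964, 81)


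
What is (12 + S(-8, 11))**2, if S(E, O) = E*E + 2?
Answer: 6084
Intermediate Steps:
S(E, O) = 2 + E**2 (S(E, O) = E**2 + 2 = 2 + E**2)
(12 + S(-8, 11))**2 = (12 + (2 + (-8)**2))**2 = (12 + (2 + 64))**2 = (12 + 66)**2 = 78**2 = 6084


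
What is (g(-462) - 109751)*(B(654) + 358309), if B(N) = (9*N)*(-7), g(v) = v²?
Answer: 32881776151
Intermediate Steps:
B(N) = -63*N
(g(-462) - 109751)*(B(654) + 358309) = ((-462)² - 109751)*(-63*654 + 358309) = (213444 - 109751)*(-41202 + 358309) = 103693*317107 = 32881776151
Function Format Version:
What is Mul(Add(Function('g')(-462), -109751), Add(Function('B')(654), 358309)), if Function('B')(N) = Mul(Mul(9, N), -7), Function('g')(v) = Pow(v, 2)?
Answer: 32881776151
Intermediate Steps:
Function('B')(N) = Mul(-63, N)
Mul(Add(Function('g')(-462), -109751), Add(Function('B')(654), 358309)) = Mul(Add(Pow(-462, 2), -109751), Add(Mul(-63, 654), 358309)) = Mul(Add(213444, -109751), Add(-41202, 358309)) = Mul(103693, 317107) = 32881776151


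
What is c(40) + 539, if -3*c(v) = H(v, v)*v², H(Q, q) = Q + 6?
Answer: -71983/3 ≈ -23994.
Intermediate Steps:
H(Q, q) = 6 + Q
c(v) = -v²*(6 + v)/3 (c(v) = -(6 + v)*v²/3 = -v²*(6 + v)/3)
c(40) + 539 = (⅓)*40²*(-6 - 1*40) + 539 = (⅓)*1600*(-6 - 40) + 539 = (⅓)*1600*(-46) + 539 = -73600/3 + 539 = -71983/3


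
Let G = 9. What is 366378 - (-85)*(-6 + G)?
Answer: 366633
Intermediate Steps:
366378 - (-85)*(-6 + G) = 366378 - (-85)*(-6 + 9) = 366378 - (-85)*3 = 366378 - 1*(-255) = 366378 + 255 = 366633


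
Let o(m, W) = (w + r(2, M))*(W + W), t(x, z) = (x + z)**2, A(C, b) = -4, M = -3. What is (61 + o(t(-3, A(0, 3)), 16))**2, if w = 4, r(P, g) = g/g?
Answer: 48841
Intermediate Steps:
r(P, g) = 1
o(m, W) = 10*W (o(m, W) = (4 + 1)*(W + W) = 5*(2*W) = 10*W)
(61 + o(t(-3, A(0, 3)), 16))**2 = (61 + 10*16)**2 = (61 + 160)**2 = 221**2 = 48841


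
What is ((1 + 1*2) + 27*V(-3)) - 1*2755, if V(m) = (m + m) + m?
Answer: -2995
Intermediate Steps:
V(m) = 3*m (V(m) = 2*m + m = 3*m)
((1 + 1*2) + 27*V(-3)) - 1*2755 = ((1 + 1*2) + 27*(3*(-3))) - 1*2755 = ((1 + 2) + 27*(-9)) - 2755 = (3 - 243) - 2755 = -240 - 2755 = -2995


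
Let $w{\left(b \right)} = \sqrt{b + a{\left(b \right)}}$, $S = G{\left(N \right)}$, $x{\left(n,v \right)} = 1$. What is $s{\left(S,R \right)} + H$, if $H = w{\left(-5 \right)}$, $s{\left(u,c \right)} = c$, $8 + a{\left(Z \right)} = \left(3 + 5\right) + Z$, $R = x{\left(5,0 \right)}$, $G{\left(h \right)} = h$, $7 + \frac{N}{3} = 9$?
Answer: $1 + i \sqrt{10} \approx 1.0 + 3.1623 i$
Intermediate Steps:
$N = 6$ ($N = -21 + 3 \cdot 9 = -21 + 27 = 6$)
$S = 6$
$R = 1$
$a{\left(Z \right)} = Z$ ($a{\left(Z \right)} = -8 + \left(\left(3 + 5\right) + Z\right) = -8 + \left(8 + Z\right) = Z$)
$w{\left(b \right)} = \sqrt{2} \sqrt{b}$ ($w{\left(b \right)} = \sqrt{b + b} = \sqrt{2 b} = \sqrt{2} \sqrt{b}$)
$H = i \sqrt{10}$ ($H = \sqrt{2} \sqrt{-5} = \sqrt{2} i \sqrt{5} = i \sqrt{10} \approx 3.1623 i$)
$s{\left(S,R \right)} + H = 1 + i \sqrt{10}$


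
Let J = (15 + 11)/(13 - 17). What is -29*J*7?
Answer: 2639/2 ≈ 1319.5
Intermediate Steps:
J = -13/2 (J = 26/(-4) = 26*(-1/4) = -13/2 ≈ -6.5000)
-29*J*7 = -29*(-13/2)*7 = (377/2)*7 = 2639/2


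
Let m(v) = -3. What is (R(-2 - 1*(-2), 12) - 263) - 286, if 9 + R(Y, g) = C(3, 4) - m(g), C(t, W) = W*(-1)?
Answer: -559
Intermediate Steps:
C(t, W) = -W
R(Y, g) = -10 (R(Y, g) = -9 + (-1*4 - 1*(-3)) = -9 + (-4 + 3) = -9 - 1 = -10)
(R(-2 - 1*(-2), 12) - 263) - 286 = (-10 - 263) - 286 = -273 - 286 = -559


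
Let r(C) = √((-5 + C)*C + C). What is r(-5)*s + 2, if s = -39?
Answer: 2 - 117*√5 ≈ -259.62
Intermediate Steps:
r(C) = √(C + C*(-5 + C)) (r(C) = √(C*(-5 + C) + C) = √(C + C*(-5 + C)))
r(-5)*s + 2 = √(-5*(-4 - 5))*(-39) + 2 = √(-5*(-9))*(-39) + 2 = √45*(-39) + 2 = (3*√5)*(-39) + 2 = -117*√5 + 2 = 2 - 117*√5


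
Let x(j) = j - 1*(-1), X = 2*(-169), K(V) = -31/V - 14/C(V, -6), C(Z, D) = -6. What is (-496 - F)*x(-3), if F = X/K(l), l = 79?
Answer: 74027/115 ≈ 643.71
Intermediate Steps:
K(V) = 7/3 - 31/V (K(V) = -31/V - 14/(-6) = -31/V - 14*(-⅙) = -31/V + 7/3 = 7/3 - 31/V)
X = -338
F = -40053/230 (F = -338/(7/3 - 31/79) = -338/460/237 = -338*237/460 = -40053/230 ≈ -174.14)
x(j) = 1 + j (x(j) = j + 1 = 1 + j)
(-496 - F)*x(-3) = (-496 - 1*(-40053/230))*(1 - 3) = (-496 + 40053/230)*(-2) = -74027/230*(-2) = 74027/115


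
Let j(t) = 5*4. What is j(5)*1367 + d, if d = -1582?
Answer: 25758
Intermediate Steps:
j(t) = 20
j(5)*1367 + d = 20*1367 - 1582 = 27340 - 1582 = 25758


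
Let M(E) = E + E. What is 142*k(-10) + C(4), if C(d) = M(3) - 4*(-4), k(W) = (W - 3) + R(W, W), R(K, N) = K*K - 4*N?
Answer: 18056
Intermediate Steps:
M(E) = 2*E
R(K, N) = K² - 4*N
k(W) = -3 + W² - 3*W (k(W) = (W - 3) + (W² - 4*W) = (-3 + W) + (W² - 4*W) = -3 + W² - 3*W)
C(d) = 22 (C(d) = 2*3 - 4*(-4) = 6 + 16 = 22)
142*k(-10) + C(4) = 142*(-3 + (-10)² - 3*(-10)) + 22 = 142*(-3 + 100 + 30) + 22 = 142*127 + 22 = 18034 + 22 = 18056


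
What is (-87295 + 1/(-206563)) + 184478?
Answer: 20074412028/206563 ≈ 97183.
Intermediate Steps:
(-87295 + 1/(-206563)) + 184478 = (-87295 - 1/206563) + 184478 = -18031917086/206563 + 184478 = 20074412028/206563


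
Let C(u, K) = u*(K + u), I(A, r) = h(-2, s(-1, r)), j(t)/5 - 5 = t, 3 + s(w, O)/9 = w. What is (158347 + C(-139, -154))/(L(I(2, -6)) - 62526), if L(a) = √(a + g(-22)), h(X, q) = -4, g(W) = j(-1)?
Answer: -99537/31261 ≈ -3.1841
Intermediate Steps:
s(w, O) = -27 + 9*w
j(t) = 25 + 5*t
g(W) = 20 (g(W) = 25 + 5*(-1) = 25 - 5 = 20)
I(A, r) = -4
L(a) = √(20 + a) (L(a) = √(a + 20) = √(20 + a))
(158347 + C(-139, -154))/(L(I(2, -6)) - 62526) = (158347 - 139*(-154 - 139))/(√(20 - 4) - 62526) = (158347 - 139*(-293))/(√16 - 62526) = (158347 + 40727)/(4 - 62526) = 199074/(-62522) = 199074*(-1/62522) = -99537/31261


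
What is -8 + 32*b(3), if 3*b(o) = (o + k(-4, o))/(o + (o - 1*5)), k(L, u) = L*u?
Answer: -104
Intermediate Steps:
b(o) = -o/(-5 + 2*o) (b(o) = ((o - 4*o)/(o + (o - 1*5)))/3 = ((-3*o)/(o + (o - 5)))/3 = ((-3*o)/(o + (-5 + o)))/3 = ((-3*o)/(-5 + 2*o))/3 = (-3*o/(-5 + 2*o))/3 = -o/(-5 + 2*o))
-8 + 32*b(3) = -8 + 32*(-1*3/(-5 + 2*3)) = -8 + 32*(-1*3/(-5 + 6)) = -8 + 32*(-1*3/1) = -8 + 32*(-1*3*1) = -8 + 32*(-3) = -8 - 96 = -104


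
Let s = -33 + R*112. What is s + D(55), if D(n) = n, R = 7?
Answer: 806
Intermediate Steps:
s = 751 (s = -33 + 7*112 = -33 + 784 = 751)
s + D(55) = 751 + 55 = 806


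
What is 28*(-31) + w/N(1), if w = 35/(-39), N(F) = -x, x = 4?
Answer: -135373/156 ≈ -867.78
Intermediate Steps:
N(F) = -4 (N(F) = -1*4 = -4)
w = -35/39 (w = 35*(-1/39) = -35/39 ≈ -0.89744)
28*(-31) + w/N(1) = 28*(-31) - 35/39/(-4) = -868 - 35/39*(-¼) = -868 + 35/156 = -135373/156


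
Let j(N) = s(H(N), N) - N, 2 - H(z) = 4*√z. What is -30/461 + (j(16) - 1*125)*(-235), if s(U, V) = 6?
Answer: 14625195/461 ≈ 31725.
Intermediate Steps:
H(z) = 2 - 4*√z
j(N) = 6 - N
-30/461 + (j(16) - 1*125)*(-235) = -30/461 + ((6 - 1*16) - 1*125)*(-235) = -30*1/461 + ((6 - 16) - 125)*(-235) = -30/461 + (-10 - 125)*(-235) = -30/461 - 135*(-235) = -30/461 + 31725 = 14625195/461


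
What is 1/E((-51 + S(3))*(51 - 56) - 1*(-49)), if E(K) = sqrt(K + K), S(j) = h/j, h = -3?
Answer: sqrt(618)/618 ≈ 0.040226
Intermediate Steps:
S(j) = -3/j
E(K) = sqrt(2)*sqrt(K) (E(K) = sqrt(2*K) = sqrt(2)*sqrt(K))
1/E((-51 + S(3))*(51 - 56) - 1*(-49)) = 1/(sqrt(2)*sqrt((-51 - 3/3)*(51 - 56) - 1*(-49))) = 1/(sqrt(2)*sqrt((-51 - 3*1/3)*(-5) + 49)) = 1/(sqrt(2)*sqrt((-51 - 1)*(-5) + 49)) = 1/(sqrt(2)*sqrt(-52*(-5) + 49)) = 1/(sqrt(2)*sqrt(260 + 49)) = 1/(sqrt(2)*sqrt(309)) = 1/(sqrt(618)) = sqrt(618)/618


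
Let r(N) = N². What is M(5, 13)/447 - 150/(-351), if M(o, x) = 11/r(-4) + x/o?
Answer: 606257/1394640 ≈ 0.43470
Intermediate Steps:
M(o, x) = 11/16 + x/o (M(o, x) = 11/((-4)²) + x/o = 11/16 + x/o)
M(5, 13)/447 - 150/(-351) = (11/16 + 13/5)/447 - 150/(-351) = (11/16 + 13*(⅕))*(1/447) - 150*(-1/351) = (11/16 + 13/5)*(1/447) + 50/117 = (263/80)*(1/447) + 50/117 = 263/35760 + 50/117 = 606257/1394640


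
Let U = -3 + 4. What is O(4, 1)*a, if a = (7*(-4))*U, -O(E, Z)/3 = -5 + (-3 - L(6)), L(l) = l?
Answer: -1176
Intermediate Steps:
U = 1
O(E, Z) = 42 (O(E, Z) = -3*(-5 + (-3 - 1*6)) = -3*(-5 + (-3 - 6)) = -3*(-5 - 9) = -3*(-14) = 42)
a = -28 (a = (7*(-4))*1 = -28*1 = -28)
O(4, 1)*a = 42*(-28) = -1176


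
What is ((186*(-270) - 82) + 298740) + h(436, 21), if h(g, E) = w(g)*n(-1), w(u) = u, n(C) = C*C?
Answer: 248874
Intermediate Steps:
n(C) = C²
h(g, E) = g (h(g, E) = g*(-1)² = g*1 = g)
((186*(-270) - 82) + 298740) + h(436, 21) = ((186*(-270) - 82) + 298740) + 436 = ((-50220 - 82) + 298740) + 436 = (-50302 + 298740) + 436 = 248438 + 436 = 248874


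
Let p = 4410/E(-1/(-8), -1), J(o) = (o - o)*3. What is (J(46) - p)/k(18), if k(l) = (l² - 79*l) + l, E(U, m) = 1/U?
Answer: 49/96 ≈ 0.51042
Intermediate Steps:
k(l) = l² - 78*l
J(o) = 0 (J(o) = 0*3 = 0)
p = 2205/4 (p = 4410/(1/(-1/(-8))) = 4410/(1/(-1*(-⅛))) = 4410/(1/(⅛)) = 4410/8 = 4410*(⅛) = 2205/4 ≈ 551.25)
(J(46) - p)/k(18) = (0 - 1*2205/4)/((18*(-78 + 18))) = (0 - 2205/4)/((18*(-60))) = -2205/4/(-1080) = -2205/4*(-1/1080) = 49/96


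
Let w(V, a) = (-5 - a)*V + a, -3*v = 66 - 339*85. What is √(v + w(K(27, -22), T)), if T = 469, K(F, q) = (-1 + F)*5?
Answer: 4*I*√3223 ≈ 227.09*I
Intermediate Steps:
K(F, q) = -5 + 5*F
v = 9583 (v = -(66 - 339*85)/3 = -(66 - 28815)/3 = -⅓*(-28749) = 9583)
w(V, a) = a + V*(-5 - a) (w(V, a) = V*(-5 - a) + a = a + V*(-5 - a))
√(v + w(K(27, -22), T)) = √(9583 + (469 - 5*(-5 + 5*27) - 1*(-5 + 5*27)*469)) = √(9583 + (469 - 5*(-5 + 135) - 1*(-5 + 135)*469)) = √(9583 + (469 - 5*130 - 1*130*469)) = √(9583 + (469 - 650 - 60970)) = √(9583 - 61151) = √(-51568) = 4*I*√3223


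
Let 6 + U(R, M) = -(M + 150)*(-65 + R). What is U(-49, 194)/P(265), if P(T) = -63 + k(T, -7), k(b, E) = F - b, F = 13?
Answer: -2614/21 ≈ -124.48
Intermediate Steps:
U(R, M) = -6 - (-65 + R)*(150 + M) (U(R, M) = -6 - (M + 150)*(-65 + R) = -6 - (150 + M)*(-65 + R) = -6 - (-65 + R)*(150 + M))
k(b, E) = 13 - b
P(T) = -50 - T (P(T) = -63 + (13 - T) = -50 - T)
U(-49, 194)/P(265) = (9744 - 150*(-49) + 65*194 - 1*194*(-49))/(-50 - 1*265) = (9744 + 7350 + 12610 + 9506)/(-50 - 265) = 39210/(-315) = 39210*(-1/315) = -2614/21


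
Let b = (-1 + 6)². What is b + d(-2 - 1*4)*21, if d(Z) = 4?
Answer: 109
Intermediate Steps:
b = 25 (b = 5² = 25)
b + d(-2 - 1*4)*21 = 25 + 4*21 = 25 + 84 = 109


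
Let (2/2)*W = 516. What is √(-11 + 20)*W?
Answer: 1548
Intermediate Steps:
W = 516
√(-11 + 20)*W = √(-11 + 20)*516 = √9*516 = 3*516 = 1548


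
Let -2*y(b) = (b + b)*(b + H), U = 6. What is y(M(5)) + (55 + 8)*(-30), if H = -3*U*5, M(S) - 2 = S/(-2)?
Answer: -7741/4 ≈ -1935.3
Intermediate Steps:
M(S) = 2 - S/2 (M(S) = 2 + S/(-2) = 2 + S*(-½) = 2 - S/2)
H = -90 (H = -3*6*5 = -18*5 = -90)
y(b) = -b*(-90 + b) (y(b) = -(b + b)*(b - 90)/2 = -2*b*(-90 + b)/2 = -b*(-90 + b))
y(M(5)) + (55 + 8)*(-30) = (2 - ½*5)*(90 - (2 - ½*5)) + (55 + 8)*(-30) = (2 - 5/2)*(90 - (2 - 5/2)) + 63*(-30) = -(90 - 1*(-½))/2 - 1890 = -(90 + ½)/2 - 1890 = -½*181/2 - 1890 = -181/4 - 1890 = -7741/4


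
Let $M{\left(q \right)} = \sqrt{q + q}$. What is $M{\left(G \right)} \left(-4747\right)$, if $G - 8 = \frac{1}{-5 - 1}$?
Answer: $- \frac{4747 \sqrt{141}}{3} \approx -18789.0$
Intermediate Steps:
$G = \frac{47}{6}$ ($G = 8 + \frac{1}{-5 - 1} = 8 + \frac{1}{-6} = 8 - \frac{1}{6} = \frac{47}{6} \approx 7.8333$)
$M{\left(q \right)} = \sqrt{2} \sqrt{q}$ ($M{\left(q \right)} = \sqrt{2 q} = \sqrt{2} \sqrt{q}$)
$M{\left(G \right)} \left(-4747\right) = \sqrt{2} \sqrt{\frac{47}{6}} \left(-4747\right) = \sqrt{2} \frac{\sqrt{282}}{6} \left(-4747\right) = \frac{\sqrt{141}}{3} \left(-4747\right) = - \frac{4747 \sqrt{141}}{3}$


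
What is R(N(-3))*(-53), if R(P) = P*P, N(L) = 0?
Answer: 0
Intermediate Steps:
R(P) = P²
R(N(-3))*(-53) = 0²*(-53) = 0*(-53) = 0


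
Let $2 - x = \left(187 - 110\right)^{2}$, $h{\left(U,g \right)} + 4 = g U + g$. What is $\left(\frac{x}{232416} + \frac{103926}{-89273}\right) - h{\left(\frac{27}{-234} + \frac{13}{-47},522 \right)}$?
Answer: $- \frac{3987978397148429}{12677317350048} \approx -314.58$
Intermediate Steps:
$h{\left(U,g \right)} = -4 + g + U g$ ($h{\left(U,g \right)} = -4 + \left(g U + g\right) = -4 + \left(U g + g\right) = -4 + \left(g + U g\right) = -4 + g + U g$)
$x = -5927$ ($x = 2 - \left(187 - 110\right)^{2} = 2 - 77^{2} = 2 - 5929 = -5927$)
$\left(\frac{x}{232416} + \frac{103926}{-89273}\right) - h{\left(\frac{27}{-234} + \frac{13}{-47},522 \right)} = \left(- \frac{5927}{232416} + \frac{103926}{-89273}\right) - \left(-4 + 522 + \left(\frac{27}{-234} + \frac{13}{-47}\right) 522\right) = \left(\left(-5927\right) \frac{1}{232416} + 103926 \left(- \frac{1}{89273}\right)\right) - \left(-4 + 522 + \left(27 \left(- \frac{1}{234}\right) + 13 \left(- \frac{1}{47}\right)\right) 522\right) = \left(- \frac{5927}{232416} - \frac{103926}{89273}\right) - \left(-4 + 522 + \left(- \frac{3}{26} - \frac{13}{47}\right) 522\right) = - \frac{24683186287}{20748473568} - \left(-4 + 522 - \frac{125019}{611}\right) = - \frac{24683186287}{20748473568} - \frac{191479}{611} = - \frac{3987978397148429}{12677317350048}$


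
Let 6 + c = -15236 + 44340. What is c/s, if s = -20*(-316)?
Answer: 14549/3160 ≈ 4.6041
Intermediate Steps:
s = 6320
c = 29098 (c = -6 + (-15236 + 44340) = -6 + 29104 = 29098)
c/s = 29098/6320 = 29098*(1/6320) = 14549/3160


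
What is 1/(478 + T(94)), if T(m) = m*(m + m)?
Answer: 1/18150 ≈ 5.5096e-5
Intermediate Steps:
T(m) = 2*m**2 (T(m) = m*(2*m) = 2*m**2)
1/(478 + T(94)) = 1/(478 + 2*94**2) = 1/(478 + 2*8836) = 1/(478 + 17672) = 1/18150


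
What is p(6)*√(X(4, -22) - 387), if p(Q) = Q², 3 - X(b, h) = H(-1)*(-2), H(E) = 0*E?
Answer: 288*I*√6 ≈ 705.45*I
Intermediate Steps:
H(E) = 0
X(b, h) = 3 (X(b, h) = 3 - 0*(-2) = 3 - 1*0 = 3 + 0 = 3)
p(6)*√(X(4, -22) - 387) = 6²*√(3 - 387) = 36*√(-384) = 36*(8*I*√6) = 288*I*√6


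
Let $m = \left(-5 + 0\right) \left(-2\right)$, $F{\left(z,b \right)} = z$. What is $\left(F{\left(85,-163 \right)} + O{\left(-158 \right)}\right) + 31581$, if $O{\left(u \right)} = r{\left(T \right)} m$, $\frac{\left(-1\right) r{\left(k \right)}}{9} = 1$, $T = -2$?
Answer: $31576$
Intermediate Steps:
$r{\left(k \right)} = -9$ ($r{\left(k \right)} = \left(-9\right) 1 = -9$)
$m = 10$ ($m = \left(-5\right) \left(-2\right) = 10$)
$O{\left(u \right)} = -90$ ($O{\left(u \right)} = \left(-9\right) 10 = -90$)
$\left(F{\left(85,-163 \right)} + O{\left(-158 \right)}\right) + 31581 = \left(85 - 90\right) + 31581 = -5 + 31581 = 31576$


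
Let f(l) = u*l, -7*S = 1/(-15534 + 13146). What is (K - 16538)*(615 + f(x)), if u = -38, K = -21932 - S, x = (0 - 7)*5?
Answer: -1250760493345/16716 ≈ -7.4824e+7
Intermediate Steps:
S = 1/16716 (S = -1/(7*(-15534 + 13146)) = -⅐/(-2388) = -⅐*(-1/2388) = 1/16716 ≈ 5.9823e-5)
x = -35 (x = -7*5 = -35)
K = -366615313/16716 (K = -21932 - 1*1/16716 = -21932 - 1/16716 = -366615313/16716 ≈ -21932.)
f(l) = -38*l
(K - 16538)*(615 + f(x)) = (-366615313/16716 - 16538)*(615 - 38*(-35)) = -643064521*(615 + 1330)/16716 = -643064521/16716*1945 = -1250760493345/16716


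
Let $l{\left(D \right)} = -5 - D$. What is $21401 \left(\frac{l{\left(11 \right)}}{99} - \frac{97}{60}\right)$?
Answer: $- \frac{75352921}{1980} \approx -38057.0$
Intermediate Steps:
$21401 \left(\frac{l{\left(11 \right)}}{99} - \frac{97}{60}\right) = 21401 \left(\frac{-5 - 11}{99} - \frac{97}{60}\right) = 21401 \left(\left(-5 - 11\right) \frac{1}{99} - \frac{97}{60}\right) = 21401 \left(\left(-16\right) \frac{1}{99} - \frac{97}{60}\right) = 21401 \left(- \frac{16}{99} - \frac{97}{60}\right) = 21401 \left(- \frac{3521}{1980}\right) = - \frac{75352921}{1980}$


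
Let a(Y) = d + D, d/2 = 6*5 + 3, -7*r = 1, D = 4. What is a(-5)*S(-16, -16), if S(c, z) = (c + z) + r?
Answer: -2250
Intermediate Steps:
r = -⅐ (r = -⅐*1 = -⅐ ≈ -0.14286)
d = 66 (d = 2*(6*5 + 3) = 2*(30 + 3) = 2*33 = 66)
S(c, z) = -⅐ + c + z (S(c, z) = (c + z) - ⅐ = -⅐ + c + z)
a(Y) = 70 (a(Y) = 66 + 4 = 70)
a(-5)*S(-16, -16) = 70*(-⅐ - 16 - 16) = 70*(-225/7) = -2250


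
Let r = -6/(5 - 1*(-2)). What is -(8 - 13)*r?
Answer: -30/7 ≈ -4.2857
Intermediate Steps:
r = -6/7 (r = -6/(5 + 2) = -6/7 ≈ -0.85714)
-(8 - 13)*r = -(8 - 13)*(-6)/7 = -(-5)*(-6)/7 = -1*30/7 = -30/7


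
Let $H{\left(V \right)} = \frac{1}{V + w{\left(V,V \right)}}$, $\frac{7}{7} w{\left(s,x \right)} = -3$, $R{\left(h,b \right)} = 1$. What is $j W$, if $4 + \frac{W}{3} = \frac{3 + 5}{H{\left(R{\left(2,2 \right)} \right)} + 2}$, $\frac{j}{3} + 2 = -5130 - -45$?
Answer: $-61044$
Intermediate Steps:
$w{\left(s,x \right)} = -3$
$j = -15261$ ($j = -6 + 3 \left(-5130 - -45\right) = -6 + 3 \left(-5130 + 45\right) = -6 + 3 \left(-5085\right) = -6 - 15255 = -15261$)
$H{\left(V \right)} = \frac{1}{-3 + V}$ ($H{\left(V \right)} = \frac{1}{V - 3} = \frac{1}{-3 + V}$)
$W = 4$ ($W = -12 + 3 \frac{3 + 5}{\frac{1}{-3 + 1} + 2} = -12 + 3 \frac{8}{\frac{1}{-2} + 2} = -12 + 3 \frac{8}{- \frac{1}{2} + 2} = -12 + 3 \frac{8}{\frac{3}{2}} = -12 + 3 \cdot 8 \cdot \frac{2}{3} = -12 + 3 \cdot \frac{16}{3} = -12 + 16 = 4$)
$j W = \left(-15261\right) 4 = -61044$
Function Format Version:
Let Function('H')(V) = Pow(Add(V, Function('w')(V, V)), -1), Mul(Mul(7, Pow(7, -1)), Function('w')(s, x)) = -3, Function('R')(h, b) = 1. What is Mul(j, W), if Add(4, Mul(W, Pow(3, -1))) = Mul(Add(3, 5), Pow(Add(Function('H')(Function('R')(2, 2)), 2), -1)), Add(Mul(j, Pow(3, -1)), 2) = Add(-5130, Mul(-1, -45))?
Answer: -61044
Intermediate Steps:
Function('w')(s, x) = -3
j = -15261 (j = Add(-6, Mul(3, Add(-5130, Mul(-1, -45)))) = Add(-6, Mul(3, Add(-5130, 45))) = Add(-6, Mul(3, -5085)) = Add(-6, -15255) = -15261)
Function('H')(V) = Pow(Add(-3, V), -1) (Function('H')(V) = Pow(Add(V, -3), -1) = Pow(Add(-3, V), -1))
W = 4 (W = Add(-12, Mul(3, Mul(Add(3, 5), Pow(Add(Pow(Add(-3, 1), -1), 2), -1)))) = Add(-12, Mul(3, Mul(8, Pow(Add(Pow(-2, -1), 2), -1)))) = Add(-12, Mul(3, Mul(8, Pow(Add(Rational(-1, 2), 2), -1)))) = Add(-12, Mul(3, Mul(8, Pow(Rational(3, 2), -1)))) = Add(-12, Mul(3, Mul(8, Rational(2, 3)))) = Add(-12, Mul(3, Rational(16, 3))) = Add(-12, 16) = 4)
Mul(j, W) = Mul(-15261, 4) = -61044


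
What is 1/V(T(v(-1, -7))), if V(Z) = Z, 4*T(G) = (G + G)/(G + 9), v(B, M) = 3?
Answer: 8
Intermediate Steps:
T(G) = G/(2*(9 + G)) (T(G) = ((G + G)/(G + 9))/4 = ((2*G)/(9 + G))/4 = (2*G/(9 + G))/4 = G/(2*(9 + G)))
1/V(T(v(-1, -7))) = 1/((½)*3/(9 + 3)) = 1/((½)*3/12) = 1/((½)*3*(1/12)) = 1/(⅛) = 8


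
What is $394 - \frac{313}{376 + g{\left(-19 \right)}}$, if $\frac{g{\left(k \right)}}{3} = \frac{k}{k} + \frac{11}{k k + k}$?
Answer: $\frac{16991816}{43217} \approx 393.17$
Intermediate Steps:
$g{\left(k \right)} = 3 + \frac{33}{k + k^{2}}$ ($g{\left(k \right)} = 3 \left(\frac{k}{k} + \frac{11}{k k + k}\right) = 3 \left(1 + \frac{11}{k^{2} + k}\right) = 3 \left(1 + \frac{11}{k + k^{2}}\right) = 3 + \frac{33}{k + k^{2}}$)
$394 - \frac{313}{376 + g{\left(-19 \right)}} = 394 - \frac{313}{376 + \frac{3 \left(11 - 19 + \left(-19\right)^{2}\right)}{\left(-19\right) \left(1 - 19\right)}} = 394 - \frac{313}{376 + 3 \left(- \frac{1}{19}\right) \frac{1}{-18} \left(11 - 19 + 361\right)} = 394 - \frac{313}{376 + 3 \left(- \frac{1}{19}\right) \left(- \frac{1}{18}\right) 353} = 394 - \frac{313}{376 + \frac{353}{114}} = 394 - \frac{313}{\frac{43217}{114}} = 394 - \frac{35682}{43217} = \frac{16991816}{43217}$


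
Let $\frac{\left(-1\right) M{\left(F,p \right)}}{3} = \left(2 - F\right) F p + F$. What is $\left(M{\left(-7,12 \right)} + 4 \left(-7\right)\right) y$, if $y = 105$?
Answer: $237405$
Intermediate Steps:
$M{\left(F,p \right)} = - 3 F - 3 F p \left(2 - F\right)$ ($M{\left(F,p \right)} = - 3 \left(\left(2 - F\right) F p + F\right) = - 3 \left(F \left(2 - F\right) p + F\right) = - 3 \left(F p \left(2 - F\right) + F\right) = - 3 \left(F + F p \left(2 - F\right)\right) = - 3 F - 3 F p \left(2 - F\right)$)
$\left(M{\left(-7,12 \right)} + 4 \left(-7\right)\right) y = \left(3 \left(-7\right) \left(-1 - 24 - 84\right) + 4 \left(-7\right)\right) 105 = \left(3 \left(-7\right) \left(-1 - 24 - 84\right) - 28\right) 105 = \left(3 \left(-7\right) \left(-109\right) - 28\right) 105 = \left(2289 - 28\right) 105 = 2261 \cdot 105 = 237405$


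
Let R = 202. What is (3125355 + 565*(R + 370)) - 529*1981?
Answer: 2400586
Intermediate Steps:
(3125355 + 565*(R + 370)) - 529*1981 = (3125355 + 565*(202 + 370)) - 529*1981 = (3125355 + 565*572) - 1047949 = (3125355 + 323180) - 1047949 = 3448535 - 1047949 = 2400586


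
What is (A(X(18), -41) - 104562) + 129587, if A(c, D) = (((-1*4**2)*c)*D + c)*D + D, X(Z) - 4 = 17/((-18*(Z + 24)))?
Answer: -6901295/84 ≈ -82158.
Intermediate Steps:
X(Z) = 4 + 17/(-432 - 18*Z) (X(Z) = 4 + 17/((-18*(Z + 24))) = 4 + 17/((-18*(24 + Z))) = 4 + 17/(-432 - 18*Z))
A(c, D) = D + D*(c - 16*D*c) (A(c, D) = (((-1*16)*c)*D + c)*D + D = ((-16*c)*D + c)*D + D = (-16*D*c + c)*D + D = (c - 16*D*c)*D + D = D*(c - 16*D*c) + D = D + D*(c - 16*D*c))
(A(X(18), -41) - 104562) + 129587 = (-41*(1 + (1711 + 72*18)/(18*(24 + 18)) - 16*(-41)*(1711 + 72*18)/(18*(24 + 18))) - 104562) + 129587 = (-41*(1 + (1/18)*(1711 + 1296)/42 - 16*(-41)*(1/18)*(1711 + 1296)/42) - 104562) + 129587 = (-41*(1 + (1/18)*(1/42)*3007 - 16*(-41)*(1/18)*(1/42)*3007) - 104562) + 129587 = (-41*(1 + 3007/756 - 16*(-41)*3007/756) - 104562) + 129587 = (-41*(1 + 3007/756 + 493148/189) - 104562) + 129587 = (-41*219595/84 - 104562) + 129587 = (-9003395/84 - 104562) + 129587 = -17786603/84 + 129587 = -6901295/84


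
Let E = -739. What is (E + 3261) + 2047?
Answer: 4569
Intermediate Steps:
(E + 3261) + 2047 = (-739 + 3261) + 2047 = 2522 + 2047 = 4569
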